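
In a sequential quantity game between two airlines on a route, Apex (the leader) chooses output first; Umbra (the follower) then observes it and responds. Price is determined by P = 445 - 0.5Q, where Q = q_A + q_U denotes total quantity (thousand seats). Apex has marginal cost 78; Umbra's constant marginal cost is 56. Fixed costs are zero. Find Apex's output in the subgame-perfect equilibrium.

Solve by backward induction. Given q_A, the follower Umbra maximises π_U = (445 - (1/2)q_A - (1/2)q_U)q_U - 56q_U.
Setting the follower's marginal profit to zero, 389 - (1/2)q_A - q_U = 0, i.e. q_U = (389 - (1/2)q_A).
The leader anticipates this reaction. Substituting into P = 445 - 0.5Q gives P = 501/2 - (1/4)q_A, so π_A = (501/2 - (1/4)q_A)q_A - 78q_A.
The leader's first-order condition 345/2 - (1/2)q_A = 0 yields q_A = 345.
Then q_U = (389 - (1/2)·345) = 433/2.

345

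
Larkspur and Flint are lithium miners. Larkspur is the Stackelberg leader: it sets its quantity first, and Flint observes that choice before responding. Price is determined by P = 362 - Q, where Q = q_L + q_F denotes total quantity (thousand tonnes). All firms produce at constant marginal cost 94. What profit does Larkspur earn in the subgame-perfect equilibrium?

8978

The follower Flint best-responds to any q_L: π_F = (362 - Q)q_F - 94q_F.
∂π_F/∂q_F = 268 - q_L - 2q_F = 0 gives the reaction function q_F = (268 - q_L)/2.
The leader anticipates this reaction. Substituting into P = 362 - Q gives P = 228 - (1/2)q_L, so π_L = (228 - (1/2)q_L)q_L - 94q_L.
Maximising: ∂π_L/∂q_L = 134 - q_L = 0, giving q_L = 134.
Then q_F = (268 - 134)/2 = 67.
Price P = 362 - 201 = 161.
Larkspur's profit: (161 - 94)·134 = 8978.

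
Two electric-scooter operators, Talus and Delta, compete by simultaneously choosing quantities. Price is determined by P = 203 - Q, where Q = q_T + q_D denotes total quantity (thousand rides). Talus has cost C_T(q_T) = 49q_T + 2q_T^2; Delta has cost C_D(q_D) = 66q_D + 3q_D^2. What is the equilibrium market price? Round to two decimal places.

165.49

Talus's profit: π_T = (203 - Q)q_T - (49q_T + 2q_T²). Setting ∂π_T/∂q_T = 0: 154 - 6q_T - (q_D) = 0.
Delta's first-order condition: 137 - 8q_D - (q_T) = 0.
Rearranging gives the reaction functions q_T = (154 - q_D)/6 and q_D = (137 - q_T)/8.
Solving the pair: q_T = 1095/47, q_D = 668/47.
Total output Q = 1763/47, so price P = 203 - 1763/47 = 165.4894.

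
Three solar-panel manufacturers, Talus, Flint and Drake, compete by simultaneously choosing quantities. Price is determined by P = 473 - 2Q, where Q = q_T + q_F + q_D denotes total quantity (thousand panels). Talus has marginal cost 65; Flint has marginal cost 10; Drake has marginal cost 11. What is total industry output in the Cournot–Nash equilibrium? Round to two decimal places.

166.63

Talus's profit: π_T = (473 - 2Q)q_T - (65q_T). Setting ∂π_T/∂q_T = 0: 408 - 4q_T - 2(q_F + q_D) = 0.
Flint's first-order condition: 463 - 4q_F - 2(q_T + q_D) = 0.
Drake's profit: π_D = (473 - 2Q)q_D - (11q_D). Setting ∂π_D/∂q_D = 0: 462 - 4q_D - 2(q_T + q_F) = 0.
Adding the 3 first-order conditions: 1333 − 8Q = 0, so Q = 1333/8.
Back-substituting: q_T = (408 − 1333/4)/2 = 299/8, q_F = (463 − 1333/4)/2 = 519/8, q_D = (462 − 1333/4)/2 = 515/8.
Total output Q = 299/8 + 519/8 + 515/8 = 1333/8.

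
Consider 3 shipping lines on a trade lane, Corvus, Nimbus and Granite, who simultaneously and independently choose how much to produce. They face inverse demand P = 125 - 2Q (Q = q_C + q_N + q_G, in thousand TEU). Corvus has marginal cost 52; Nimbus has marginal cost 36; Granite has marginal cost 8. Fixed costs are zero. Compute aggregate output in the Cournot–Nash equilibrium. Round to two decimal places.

Corvus's profit: π_C = (125 - 2Q)q_C - (52q_C). Setting ∂π_C/∂q_C = 0: 73 - 4q_C - 2(q_N + q_G) = 0.
Nimbus's profit: π_N = (125 - 2Q)q_N - (36q_N). Setting ∂π_N/∂q_N = 0: 89 - 4q_N - 2(q_C + q_G) = 0.
Granite's first-order condition: 117 - 4q_G - 2(q_C + q_N) = 0.
Adding the 3 first-order conditions: 279 − 8Q = 0, so Q = 279/8.
Back-substituting: q_C = (73 − 279/4)/2 = 13/8, q_N = (89 − 279/4)/2 = 77/8, q_G = (117 − 279/4)/2 = 189/8.
Total output Q = 13/8 + 77/8 + 189/8 = 279/8.

34.88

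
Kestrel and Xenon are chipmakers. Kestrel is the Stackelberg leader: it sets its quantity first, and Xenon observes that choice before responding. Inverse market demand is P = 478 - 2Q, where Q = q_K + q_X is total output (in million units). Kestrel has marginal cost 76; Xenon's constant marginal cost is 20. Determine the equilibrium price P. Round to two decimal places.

162.50

Solve by backward induction. Given q_K, the follower Xenon maximises π_X = (478 - 2q_K - 2q_X)q_X - 20q_X.
Setting the follower's marginal profit to zero, 458 - 2q_K - 4q_X = 0, i.e. q_X = (458 - 2q_K)/4.
Kestrel substitutes q_X(q_K) into its own profit: π_K = q_K(478 - 2q_K - (458 - 2q_K)/2) - 76q_K = (249 - q_K)q_K - 76q_K.
The leader's first-order condition 173 - 2q_K = 0 yields q_K = 173/2.
Then q_X = (458 - 2·(173/2))/4 = 285/4.
Total output Q = 631/4, so price P = 478 - 2·(631/4) = 325/2.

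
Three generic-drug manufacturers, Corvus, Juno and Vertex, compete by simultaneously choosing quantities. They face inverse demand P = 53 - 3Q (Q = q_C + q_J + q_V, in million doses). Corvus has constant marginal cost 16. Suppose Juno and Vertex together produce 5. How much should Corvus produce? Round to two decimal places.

3.67

With rivals' combined output fixed at 5, Corvus's profit is π_C = (53 - 3·5 - 3q_C)q_C - (16q_C) = (38 - 3q_C)q_C - (16q_C).
∂π_C/∂q_C = 22 - 6q_C = 0, so q_C = 11/3.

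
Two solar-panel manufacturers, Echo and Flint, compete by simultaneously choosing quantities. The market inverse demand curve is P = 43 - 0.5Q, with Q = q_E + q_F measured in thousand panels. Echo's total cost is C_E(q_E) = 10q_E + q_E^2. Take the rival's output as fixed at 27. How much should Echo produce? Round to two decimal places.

With the rival's output fixed at 27, Echo's profit is π_E = (43 - (1/2)·27 - (1/2)q_E)q_E - (10q_E + q_E²) = (59/2 - (1/2)q_E)q_E - (10q_E + q_E²).
∂π_E/∂q_E = 39/2 - 3q_E = 0, so q_E = 13/2.

6.50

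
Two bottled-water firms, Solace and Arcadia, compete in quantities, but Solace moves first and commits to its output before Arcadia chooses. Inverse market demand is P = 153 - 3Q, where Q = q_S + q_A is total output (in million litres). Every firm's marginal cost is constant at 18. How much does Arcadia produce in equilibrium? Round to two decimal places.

Solve by backward induction. Given q_S, the follower Arcadia maximises π_A = (153 - 3q_S - 3q_A)q_A - 18q_A.
Follower FOC: 135 - 3q_S - 6q_A = 0, so q_A(q_S) = (135 - 3q_S)/6.
Solace substitutes q_A(q_S) into its own profit: π_S = q_S(153 - 3q_S - (135 - 3q_S)/2) - 18q_S = (171/2 - (3/2)q_S)q_S - 18q_S.
Leader FOC: 135/2 - 3q_S = 0, so q_S = 45/2.
Then q_A = (135 - 3·(45/2))/6 = 45/4.

11.25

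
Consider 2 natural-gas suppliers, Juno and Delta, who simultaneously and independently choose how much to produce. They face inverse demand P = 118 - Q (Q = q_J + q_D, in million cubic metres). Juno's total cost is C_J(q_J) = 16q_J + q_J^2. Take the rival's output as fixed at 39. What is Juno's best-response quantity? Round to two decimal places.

With the rival's output fixed at 39, Juno's profit is π_J = (118 - 39 - q_J)q_J - (16q_J + q_J²) = (79 - q_J)q_J - (16q_J + q_J²).
∂π_J/∂q_J = 63 - 4q_J = 0, so q_J = 63/4.

15.75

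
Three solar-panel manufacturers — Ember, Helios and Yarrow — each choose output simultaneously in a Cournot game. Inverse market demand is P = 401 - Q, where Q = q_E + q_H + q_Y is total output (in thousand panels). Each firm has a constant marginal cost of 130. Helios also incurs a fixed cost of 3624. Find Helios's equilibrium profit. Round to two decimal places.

966.06

Each firm earns π_i = (401 - Q)q_i - 130q_i.
First-order condition (treating rivals' output as given): 271 - 2q_i - Σ_{j≠i} q_j = 0.
With identical firms every q_j equals q_i, so Σ_{j≠i} q_j = 2q_i and 271 = 4q_i, giving q_i = 271/4.
Price P = 401 - 813/4 = 791/4.
Helios's profit: (791/4 - 130)·(271/4) - 3624 = 966.0625.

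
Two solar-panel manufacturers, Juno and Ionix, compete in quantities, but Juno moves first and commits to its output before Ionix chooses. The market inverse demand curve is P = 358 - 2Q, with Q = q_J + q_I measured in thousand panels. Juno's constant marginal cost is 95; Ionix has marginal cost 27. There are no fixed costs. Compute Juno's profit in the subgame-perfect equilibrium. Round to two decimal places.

The follower Ionix best-responds to any q_J: π_I = (358 - 2Q)q_I - 27q_I.
Follower FOC: 331 - 2q_J - 4q_I = 0, so q_I(q_J) = (331 - 2q_J)/4.
Juno substitutes q_I(q_J) into its own profit: π_J = q_J(358 - 2q_J - (331 - 2q_J)/2) - 95q_J = (385/2 - q_J)q_J - 95q_J.
Maximising: ∂π_J/∂q_J = 195/2 - 2q_J = 0, giving q_J = 195/4.
Then q_I = (331 - 2·(195/4))/4 = 467/8.
Price P = 358 - 2·(857/8) = 575/4.
Juno's profit: (575/4 - 95)·(195/4) = 2376.5625.

2376.56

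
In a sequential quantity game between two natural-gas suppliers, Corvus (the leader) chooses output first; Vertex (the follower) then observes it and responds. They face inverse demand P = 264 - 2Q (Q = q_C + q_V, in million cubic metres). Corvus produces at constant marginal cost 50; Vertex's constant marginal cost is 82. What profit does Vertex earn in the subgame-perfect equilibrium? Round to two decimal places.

435.13

Solve by backward induction. Given q_C, the follower Vertex maximises π_V = (264 - 2q_C - 2q_V)q_V - 82q_V.
Follower FOC: 182 - 2q_C - 4q_V = 0, so q_V(q_C) = (182 - 2q_C)/4.
The leader anticipates this reaction. Substituting into P = 264 - 2Q gives P = 173 - q_C, so π_C = (173 - q_C)q_C - 50q_C.
Leader FOC: 123 - 2q_C = 0, so q_C = 123/2.
Then q_V = (182 - 2·(123/2))/4 = 59/4.
Price P = 264 - 2·(305/4) = 223/2.
Vertex's profit: (223/2 - 82)·(59/4) = 435.1250.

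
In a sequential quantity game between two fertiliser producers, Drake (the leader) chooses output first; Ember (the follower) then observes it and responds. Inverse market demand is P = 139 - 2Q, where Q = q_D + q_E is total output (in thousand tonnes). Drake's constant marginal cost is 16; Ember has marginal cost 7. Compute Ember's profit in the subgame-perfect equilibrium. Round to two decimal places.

703.13

The follower Ember best-responds to any q_D: π_E = (139 - 2Q)q_E - 7q_E.
Setting the follower's marginal profit to zero, 132 - 2q_D - 4q_E = 0, i.e. q_E = (132 - 2q_D)/4.
Drake substitutes q_E(q_D) into its own profit: π_D = q_D(139 - 2q_D - (132 - 2q_D)/2) - 16q_D = (73 - q_D)q_D - 16q_D.
Leader FOC: 57 - 2q_D = 0, so q_D = 57/2.
Then q_E = (132 - 2·(57/2))/4 = 75/4.
Price P = 139 - 2·(189/4) = 89/2.
Ember's profit: (89/2 - 7)·(75/4) = 703.1250.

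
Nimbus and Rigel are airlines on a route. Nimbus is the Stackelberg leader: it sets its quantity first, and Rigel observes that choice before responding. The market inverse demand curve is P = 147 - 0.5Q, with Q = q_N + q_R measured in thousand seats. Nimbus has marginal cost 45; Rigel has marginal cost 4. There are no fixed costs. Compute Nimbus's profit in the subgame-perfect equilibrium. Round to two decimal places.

930.25

Solve by backward induction. Given q_N, the follower Rigel maximises π_R = (147 - (1/2)q_N - (1/2)q_R)q_R - 4q_R.
Setting the follower's marginal profit to zero, 143 - (1/2)q_N - q_R = 0, i.e. q_R = (143 - (1/2)q_N).
The leader anticipates this reaction. Substituting into P = 147 - 0.5Q gives P = 151/2 - (1/4)q_N, so π_N = (151/2 - (1/4)q_N)q_N - 45q_N.
Leader FOC: 61/2 - (1/2)q_N = 0, so q_N = 61.
Then q_R = (143 - (1/2)·61) = 225/2.
Price P = 147 - (1/2)·(347/2) = 241/4.
Nimbus's profit: (241/4 - 45)·61 = 930.2500.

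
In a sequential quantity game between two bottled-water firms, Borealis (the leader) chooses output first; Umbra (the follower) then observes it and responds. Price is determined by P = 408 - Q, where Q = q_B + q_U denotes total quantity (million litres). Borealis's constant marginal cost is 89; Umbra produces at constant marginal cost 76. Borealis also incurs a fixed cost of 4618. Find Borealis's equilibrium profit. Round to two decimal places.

Solve by backward induction. Given q_B, the follower Umbra maximises π_U = (408 - q_B - q_U)q_U - 76q_U.
Setting the follower's marginal profit to zero, 332 - q_B - 2q_U = 0, i.e. q_U = (332 - q_B)/2.
Borealis substitutes q_U(q_B) into its own profit: π_B = q_B(408 - q_B - (332 - q_B)/2) - 89q_B = (242 - (1/2)q_B)q_B - 89q_B.
The leader's first-order condition 153 - q_B = 0 yields q_B = 153.
Then q_U = (332 - 153)/2 = 179/2.
Price P = 408 - 485/2 = 331/2.
Borealis's profit: (331/2 - 89)·153 - 4618 = 7086.5000.

7086.50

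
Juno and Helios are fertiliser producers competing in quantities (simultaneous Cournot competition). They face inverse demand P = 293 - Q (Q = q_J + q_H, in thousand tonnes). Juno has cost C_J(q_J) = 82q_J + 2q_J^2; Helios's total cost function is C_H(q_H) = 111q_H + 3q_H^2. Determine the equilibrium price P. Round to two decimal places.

Juno's profit: π_J = (293 - Q)q_J - (82q_J + 2q_J²). Setting ∂π_J/∂q_J = 0: 211 - 6q_J - (q_H) = 0.
Helios's profit: π_H = (293 - Q)q_H - (111q_H + 3q_H²). Setting ∂π_H/∂q_H = 0: 182 - 8q_H - (q_J) = 0.
So q_J = (211 - q_H)/6 and q_H = (182 - q_J)/8.
Substituting one into the other gives q_J = 1506/47 and q_H = 881/47.
Total output Q = 50.7872, so price P = 293 - 50.7872 = 242.2128.

242.21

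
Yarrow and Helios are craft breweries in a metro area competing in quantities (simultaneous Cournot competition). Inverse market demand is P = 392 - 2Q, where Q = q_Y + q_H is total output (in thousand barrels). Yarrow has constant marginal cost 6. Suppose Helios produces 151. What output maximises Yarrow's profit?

21

With the rival's output fixed at 151, Yarrow's profit is π_Y = (392 - 2·151 - 2q_Y)q_Y - (6q_Y) = (90 - 2q_Y)q_Y - (6q_Y).
∂π_Y/∂q_Y = 84 - 4q_Y = 0, so q_Y = 21.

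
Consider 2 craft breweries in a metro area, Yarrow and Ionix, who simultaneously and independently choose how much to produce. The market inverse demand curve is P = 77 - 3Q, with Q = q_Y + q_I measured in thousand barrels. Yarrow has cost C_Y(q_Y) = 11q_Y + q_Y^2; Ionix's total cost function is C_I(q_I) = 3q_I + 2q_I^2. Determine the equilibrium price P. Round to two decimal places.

Yarrow's profit: π_Y = (77 - 3Q)q_Y - (11q_Y + q_Y²). Setting ∂π_Y/∂q_Y = 0: 66 - 8q_Y - 3(q_I) = 0.
Ionix's profit: π_I = (77 - 3Q)q_I - (3q_I + 2q_I²). Setting ∂π_I/∂q_I = 0: 74 - 10q_I - 3(q_Y) = 0.
Rearranging gives the reaction functions q_Y = (66 - 3q_I)/8 and q_I = (74 - 3q_Y)/10.
Substituting one into the other gives q_Y = 438/71 and q_I = 394/71.
Total output Q = 832/71, so price P = 77 - 3·(832/71) = 41.8451.

41.85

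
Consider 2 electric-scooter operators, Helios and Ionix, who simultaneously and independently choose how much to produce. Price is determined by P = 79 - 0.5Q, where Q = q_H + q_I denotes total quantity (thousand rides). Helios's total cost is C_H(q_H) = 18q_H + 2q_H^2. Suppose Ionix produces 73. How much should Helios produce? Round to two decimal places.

4.90

With the rival's output fixed at 73, Helios's profit is π_H = (79 - (1/2)·73 - (1/2)q_H)q_H - (18q_H + 2q_H²) = (85/2 - (1/2)q_H)q_H - (18q_H + 2q_H²).
∂π_H/∂q_H = 49/2 - 5q_H = 0, so q_H = 49/10.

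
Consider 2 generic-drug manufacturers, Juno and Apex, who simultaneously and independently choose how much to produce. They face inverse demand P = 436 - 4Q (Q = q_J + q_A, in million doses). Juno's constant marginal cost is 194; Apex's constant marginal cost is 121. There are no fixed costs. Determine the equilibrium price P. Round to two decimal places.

250.33

Juno's profit: π_J = (436 - 4Q)q_J - (194q_J). Setting ∂π_J/∂q_J = 0: 242 - 8q_J - 4(q_A) = 0.
Apex's first-order condition: 315 - 8q_A - 4(q_J) = 0.
Rearranging gives the reaction functions q_J = (242 - 4q_A)/8 and q_A = (315 - 4q_J)/8.
Solving the pair: q_J = 169/12, q_A = 97/3.
Total output Q = 557/12, so price P = 436 - 4·(557/12) = 751/3.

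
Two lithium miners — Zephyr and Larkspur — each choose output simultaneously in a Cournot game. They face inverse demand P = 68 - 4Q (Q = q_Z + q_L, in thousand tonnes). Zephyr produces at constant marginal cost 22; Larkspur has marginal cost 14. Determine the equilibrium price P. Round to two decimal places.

Zephyr's profit: π_Z = (68 - 4Q)q_Z - (22q_Z). Setting ∂π_Z/∂q_Z = 0: 46 - 8q_Z - 4(q_L) = 0.
Larkspur's first-order condition: 54 - 8q_L - 4(q_Z) = 0.
Rearranging gives the reaction functions q_Z = (46 - 4q_L)/8 and q_L = (54 - 4q_Z)/8.
Substituting one into the other gives q_Z = 19/6 and q_L = 31/6.
Total output Q = 25/3, so price P = 68 - 4·(25/3) = 104/3.

34.67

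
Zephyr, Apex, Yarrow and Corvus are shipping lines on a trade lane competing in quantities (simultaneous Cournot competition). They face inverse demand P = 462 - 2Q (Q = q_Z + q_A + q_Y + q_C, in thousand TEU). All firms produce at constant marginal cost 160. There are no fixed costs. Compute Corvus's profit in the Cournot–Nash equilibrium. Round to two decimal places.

A representative firm's profit is π_i = q_i(462 - 2Q) - 160q_i.
Setting ∂π_i/∂q_i = 0 with rivals' quantities fixed: 302 - 4q_i - 2·Σ_{j≠i} q_j = 0.
With identical firms every q_j equals q_i, so Σ_{j≠i} q_j = 3q_i and 302 = 10q_i, giving q_i = 151/5.
Price P = 462 - 2·(604/5) = 1102/5.
Corvus's profit: (1102/5 - 160)·(151/5) = 1824.0800.

1824.08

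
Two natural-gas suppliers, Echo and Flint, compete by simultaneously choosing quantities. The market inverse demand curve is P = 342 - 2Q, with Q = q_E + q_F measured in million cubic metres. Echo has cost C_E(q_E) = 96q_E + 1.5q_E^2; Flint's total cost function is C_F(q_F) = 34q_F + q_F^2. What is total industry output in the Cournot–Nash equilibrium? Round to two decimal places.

66.42

Echo's profit: π_E = (342 - 2Q)q_E - (96q_E + (3/2)q_E²). Setting ∂π_E/∂q_E = 0: 246 - 7q_E - 2(q_F) = 0.
Flint's profit: π_F = (342 - 2Q)q_F - (34q_F + q_F²). Setting ∂π_F/∂q_F = 0: 308 - 6q_F - 2(q_E) = 0.
Best responses: q_E = (246 - 2q_F)/7, q_F = (308 - 2q_E)/6.
Substituting one into the other gives q_E = 430/19 and q_F = 832/19.
Total output Q = 430/19 + 832/19 = 1262/19.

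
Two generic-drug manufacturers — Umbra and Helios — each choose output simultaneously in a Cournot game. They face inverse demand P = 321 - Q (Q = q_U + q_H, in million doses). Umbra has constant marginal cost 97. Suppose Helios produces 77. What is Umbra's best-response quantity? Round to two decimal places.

73.50

With the rival's output fixed at 77, Umbra's profit is π_U = (321 - 77 - q_U)q_U - (97q_U) = (244 - q_U)q_U - (97q_U).
∂π_U/∂q_U = 147 - 2q_U = 0, so q_U = 147/2.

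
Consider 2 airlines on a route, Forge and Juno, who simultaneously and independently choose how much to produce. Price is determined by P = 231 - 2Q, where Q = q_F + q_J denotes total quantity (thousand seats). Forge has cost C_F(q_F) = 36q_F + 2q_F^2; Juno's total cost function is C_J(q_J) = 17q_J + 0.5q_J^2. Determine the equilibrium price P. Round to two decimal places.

127.17

Forge's profit: π_F = (231 - 2Q)q_F - (36q_F + 2q_F²). Setting ∂π_F/∂q_F = 0: 195 - 8q_F - 2(q_J) = 0.
Juno's first-order condition: 214 - 5q_J - 2(q_F) = 0.
Best responses: q_F = (195 - 2q_J)/8, q_J = (214 - 2q_F)/5.
Solving the pair: q_F = 547/36, q_J = 661/18.
Total output Q = 623/12, so price P = 231 - 2·(623/12) = 763/6.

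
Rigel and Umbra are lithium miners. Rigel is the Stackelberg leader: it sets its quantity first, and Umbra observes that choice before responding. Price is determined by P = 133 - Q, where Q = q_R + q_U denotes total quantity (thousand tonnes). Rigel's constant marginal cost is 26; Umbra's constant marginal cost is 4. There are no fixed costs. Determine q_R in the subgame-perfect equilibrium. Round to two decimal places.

42.50

Solve by backward induction. Given q_R, the follower Umbra maximises π_U = (133 - q_R - q_U)q_U - 4q_U.
∂π_U/∂q_U = 129 - q_R - 2q_U = 0 gives the reaction function q_U = (129 - q_R)/2.
The leader anticipates this reaction. Substituting into P = 133 - Q gives P = 137/2 - (1/2)q_R, so π_R = (137/2 - (1/2)q_R)q_R - 26q_R.
Leader FOC: 85/2 - q_R = 0, so q_R = 85/2.
Then q_U = (129 - 85/2)/2 = 173/4.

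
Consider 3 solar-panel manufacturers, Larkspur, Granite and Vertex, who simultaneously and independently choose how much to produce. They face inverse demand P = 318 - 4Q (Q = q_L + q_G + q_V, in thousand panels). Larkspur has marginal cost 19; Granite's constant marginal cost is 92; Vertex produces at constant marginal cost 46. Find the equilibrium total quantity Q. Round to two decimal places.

49.81

Larkspur's profit: π_L = (318 - 4Q)q_L - (19q_L). Setting ∂π_L/∂q_L = 0: 299 - 8q_L - 4(q_G + q_V) = 0.
Granite's profit: π_G = (318 - 4Q)q_G - (92q_G). Setting ∂π_G/∂q_G = 0: 226 - 8q_G - 4(q_L + q_V) = 0.
Vertex's first-order condition: 272 - 8q_V - 4(q_L + q_G) = 0.
Adding the 3 conditions: 797 − 8Q − 8Q = 0, i.e. Q = 797/16.
Back-substituting: q_L = (299 − 797/4)/4 = 399/16, q_G = (226 − 797/4)/4 = 107/16, q_V = (272 − 797/4)/4 = 291/16.
Total output Q = 399/16 + 107/16 + 291/16 = 797/16.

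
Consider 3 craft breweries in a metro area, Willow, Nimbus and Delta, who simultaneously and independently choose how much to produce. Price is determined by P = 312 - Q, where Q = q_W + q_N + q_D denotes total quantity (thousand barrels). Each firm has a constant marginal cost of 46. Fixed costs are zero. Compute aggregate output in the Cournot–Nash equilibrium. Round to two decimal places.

199.50

A representative firm's profit is π_i = q_i(312 - Q) - 46q_i.
Setting ∂π_i/∂q_i = 0 with rivals' quantities fixed: 266 - 2q_i - Σ_{j≠i} q_j = 0.
With identical firms every q_j equals q_i, so Σ_{j≠i} q_j = 2q_i and 266 = 4q_i, giving q_i = 133/2.
Total output Q = 133/2 + 133/2 + 133/2 = 399/2.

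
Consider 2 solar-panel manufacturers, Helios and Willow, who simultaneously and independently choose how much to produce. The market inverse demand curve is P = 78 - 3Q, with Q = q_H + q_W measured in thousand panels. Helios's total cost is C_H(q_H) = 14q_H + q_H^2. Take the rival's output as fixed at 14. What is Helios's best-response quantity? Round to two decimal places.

With the rival's output fixed at 14, Helios's profit is π_H = (78 - 3·14 - 3q_H)q_H - (14q_H + q_H²) = (36 - 3q_H)q_H - (14q_H + q_H²).
∂π_H/∂q_H = 22 - 8q_H = 0, so q_H = 11/4.

2.75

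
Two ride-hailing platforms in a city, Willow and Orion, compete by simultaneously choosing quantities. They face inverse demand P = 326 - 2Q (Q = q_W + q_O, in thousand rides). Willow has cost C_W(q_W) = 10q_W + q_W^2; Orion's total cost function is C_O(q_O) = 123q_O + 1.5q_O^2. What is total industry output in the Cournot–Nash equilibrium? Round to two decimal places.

Willow's profit: π_W = (326 - 2Q)q_W - (10q_W + q_W²). Setting ∂π_W/∂q_W = 0: 316 - 6q_W - 2(q_O) = 0.
Orion's profit: π_O = (326 - 2Q)q_O - (123q_O + (3/2)q_O²). Setting ∂π_O/∂q_O = 0: 203 - 7q_O - 2(q_W) = 0.
Rearranging gives the reaction functions q_W = (316 - 2q_O)/6 and q_O = (203 - 2q_W)/7.
Solving the pair: q_W = 903/19, q_O = 293/19.
Total output Q = 903/19 + 293/19 = 1196/19.

62.95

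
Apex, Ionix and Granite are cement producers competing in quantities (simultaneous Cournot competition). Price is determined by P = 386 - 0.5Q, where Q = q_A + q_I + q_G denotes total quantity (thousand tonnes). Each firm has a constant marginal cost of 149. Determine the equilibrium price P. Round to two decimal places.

208.25

Each firm earns π_i = (386 - 0.5Q)q_i - 149q_i.
First-order condition (treating rivals' output as given): 237 - q_i - (1/2)·Σ_{j≠i} q_j = 0.
By symmetry each firm produces the same amount; substituting Σ_{j≠i} q_j = 2q_i yields q_i = 237/2.
Total output Q = 711/2, so price P = 386 - (1/2)·(711/2) = 833/4.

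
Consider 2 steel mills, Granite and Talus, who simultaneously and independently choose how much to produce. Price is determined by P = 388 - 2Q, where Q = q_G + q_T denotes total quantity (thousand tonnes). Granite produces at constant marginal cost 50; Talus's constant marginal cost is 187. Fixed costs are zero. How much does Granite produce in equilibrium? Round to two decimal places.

79.17

Granite's profit: π_G = (388 - 2Q)q_G - (50q_G). Setting ∂π_G/∂q_G = 0: 338 - 4q_G - 2(q_T) = 0.
Talus's profit: π_T = (388 - 2Q)q_T - (187q_T). Setting ∂π_T/∂q_T = 0: 201 - 4q_T - 2(q_G) = 0.
So q_G = (338 - 2q_T)/4 and q_T = (201 - 2q_G)/4.
Substituting one into the other gives q_G = 475/6 and q_T = 32/3.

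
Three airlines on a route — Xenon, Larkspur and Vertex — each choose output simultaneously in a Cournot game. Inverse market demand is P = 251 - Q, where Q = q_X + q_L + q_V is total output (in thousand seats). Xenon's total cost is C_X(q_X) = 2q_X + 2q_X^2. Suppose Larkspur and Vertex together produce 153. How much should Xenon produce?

With rivals' combined output fixed at 153, Xenon's profit is π_X = (251 - 153 - q_X)q_X - (2q_X + 2q_X²) = (98 - q_X)q_X - (2q_X + 2q_X²).
∂π_X/∂q_X = 96 - 6q_X = 0, so q_X = 16.

16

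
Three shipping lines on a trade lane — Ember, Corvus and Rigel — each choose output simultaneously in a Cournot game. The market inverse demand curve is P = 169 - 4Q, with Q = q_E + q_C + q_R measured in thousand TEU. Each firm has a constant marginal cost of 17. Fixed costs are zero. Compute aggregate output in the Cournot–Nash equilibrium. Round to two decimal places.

Each firm earns π_i = (169 - 4Q)q_i - 17q_i.
First-order condition (treating rivals' output as given): 152 - 8q_i - 4·Σ_{j≠i} q_j = 0.
With identical firms every q_j equals q_i, so Σ_{j≠i} q_j = 2q_i and 152 = 16q_i, giving q_i = 19/2.
Total output Q = 19/2 + 19/2 + 19/2 = 57/2.

28.50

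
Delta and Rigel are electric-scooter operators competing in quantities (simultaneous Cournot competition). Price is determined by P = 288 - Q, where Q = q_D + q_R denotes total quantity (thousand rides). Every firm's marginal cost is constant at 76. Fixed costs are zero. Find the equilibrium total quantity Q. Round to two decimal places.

A representative firm's profit is π_i = q_i(288 - Q) - 76q_i.
Setting ∂π_i/∂q_i = 0 with rivals' quantities fixed: 212 - 2q_i - q_j = 0.
With identical firms every q_j equals q_i, so q_j = q_i and 212 = 3q_i, giving q_i = 212/3.
Total output Q = 212/3 + 212/3 = 424/3.

141.33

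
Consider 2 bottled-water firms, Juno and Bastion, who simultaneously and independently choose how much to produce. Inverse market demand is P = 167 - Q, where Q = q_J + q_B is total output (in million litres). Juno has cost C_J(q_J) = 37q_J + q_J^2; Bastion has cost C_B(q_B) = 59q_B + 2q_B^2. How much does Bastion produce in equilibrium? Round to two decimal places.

13.13

Juno's profit: π_J = (167 - Q)q_J - (37q_J + q_J²). Setting ∂π_J/∂q_J = 0: 130 - 4q_J - (q_B) = 0.
Bastion's first-order condition: 108 - 6q_B - (q_J) = 0.
Best responses: q_J = (130 - q_B)/4, q_B = (108 - q_J)/6.
Solving the pair: q_J = 672/23, q_B = 302/23.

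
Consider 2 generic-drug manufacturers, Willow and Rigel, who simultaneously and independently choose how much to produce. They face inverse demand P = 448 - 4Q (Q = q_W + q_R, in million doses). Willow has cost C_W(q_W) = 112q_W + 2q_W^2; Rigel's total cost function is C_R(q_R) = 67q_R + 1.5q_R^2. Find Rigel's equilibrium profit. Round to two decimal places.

Willow's profit: π_W = (448 - 4Q)q_W - (112q_W + 2q_W²). Setting ∂π_W/∂q_W = 0: 336 - 12q_W - 4(q_R) = 0.
Rigel's first-order condition: 381 - 11q_R - 4(q_W) = 0.
So q_W = (336 - 4q_R)/12 and q_R = (381 - 4q_W)/11.
Substituting one into the other gives q_W = 543/29 and q_R = 807/29.
Price P = 448 - 4·(1350/29) = 261.7931.
Rigel's profit: 261.7931·(807/29) - 67·(807/29) - (3/2)(807/29)² = 4259.0600.

4259.06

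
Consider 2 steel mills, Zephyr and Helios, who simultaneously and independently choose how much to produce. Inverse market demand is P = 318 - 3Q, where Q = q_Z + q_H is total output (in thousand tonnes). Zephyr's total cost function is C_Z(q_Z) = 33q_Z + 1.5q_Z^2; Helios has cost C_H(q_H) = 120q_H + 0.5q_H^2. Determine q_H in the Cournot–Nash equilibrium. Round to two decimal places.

17.17

Zephyr's profit: π_Z = (318 - 3Q)q_Z - (33q_Z + (3/2)q_Z²). Setting ∂π_Z/∂q_Z = 0: 285 - 9q_Z - 3(q_H) = 0.
Helios's profit: π_H = (318 - 3Q)q_H - (120q_H + (1/2)q_H²). Setting ∂π_H/∂q_H = 0: 198 - 7q_H - 3(q_Z) = 0.
Best responses: q_Z = (285 - 3q_H)/9, q_H = (198 - 3q_Z)/7.
Substituting one into the other gives q_Z = 467/18 and q_H = 103/6.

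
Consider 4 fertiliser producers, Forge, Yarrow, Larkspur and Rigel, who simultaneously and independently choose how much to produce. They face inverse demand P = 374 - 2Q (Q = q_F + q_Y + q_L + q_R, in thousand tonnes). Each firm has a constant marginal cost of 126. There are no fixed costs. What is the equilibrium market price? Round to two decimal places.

A representative firm's profit is π_i = q_i(374 - 2Q) - 126q_i.
Setting ∂π_i/∂q_i = 0 with rivals' quantities fixed: 248 - 4q_i - 2·Σ_{j≠i} q_j = 0.
By symmetry each firm produces the same amount; substituting Σ_{j≠i} q_j = 3q_i yields q_i = 248/10 = 124/5.
Total output Q = 496/5, so price P = 374 - 2·(496/5) = 878/5.

175.60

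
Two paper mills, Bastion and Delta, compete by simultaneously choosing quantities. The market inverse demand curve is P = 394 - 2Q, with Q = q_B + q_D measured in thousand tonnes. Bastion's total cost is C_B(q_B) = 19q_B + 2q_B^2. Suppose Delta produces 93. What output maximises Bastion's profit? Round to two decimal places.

With the rival's output fixed at 93, Bastion's profit is π_B = (394 - 2·93 - 2q_B)q_B - (19q_B + 2q_B²) = (208 - 2q_B)q_B - (19q_B + 2q_B²).
∂π_B/∂q_B = 189 - 8q_B = 0, so q_B = 189/8.

23.63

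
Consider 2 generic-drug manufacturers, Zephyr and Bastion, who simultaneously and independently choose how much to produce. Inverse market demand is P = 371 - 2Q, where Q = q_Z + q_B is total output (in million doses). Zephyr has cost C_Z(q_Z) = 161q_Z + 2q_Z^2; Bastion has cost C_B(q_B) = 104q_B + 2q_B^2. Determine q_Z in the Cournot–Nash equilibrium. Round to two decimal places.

Zephyr's profit: π_Z = (371 - 2Q)q_Z - (161q_Z + 2q_Z²). Setting ∂π_Z/∂q_Z = 0: 210 - 8q_Z - 2(q_B) = 0.
Bastion's first-order condition: 267 - 8q_B - 2(q_Z) = 0.
Best responses: q_Z = (210 - 2q_B)/8, q_B = (267 - 2q_Z)/8.
Substituting one into the other gives q_Z = 191/10 and q_B = 143/5.

19.10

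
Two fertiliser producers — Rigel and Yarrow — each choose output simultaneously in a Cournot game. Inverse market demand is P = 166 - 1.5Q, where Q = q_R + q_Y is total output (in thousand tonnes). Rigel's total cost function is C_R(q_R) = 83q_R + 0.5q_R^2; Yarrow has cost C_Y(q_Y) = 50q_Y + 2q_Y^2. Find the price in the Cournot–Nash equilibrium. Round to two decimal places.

122.51

Rigel's profit: π_R = (166 - 1.5Q)q_R - (83q_R + (1/2)q_R²). Setting ∂π_R/∂q_R = 0: 83 - 4q_R - (3/2)(q_Y) = 0.
Yarrow's profit: π_Y = (166 - 1.5Q)q_Y - (50q_Y + 2q_Y²). Setting ∂π_Y/∂q_Y = 0: 116 - 7q_Y - (3/2)(q_R) = 0.
So q_R = (83 - (3/2)q_Y)/4 and q_Y = (116 - (3/2)q_R)/7.
Substituting one into the other gives q_R = 1628/103 and q_Y = 1358/103.
Total output Q = 28.9903, so price P = 166 - (3/2)·28.9903 = 122.5146.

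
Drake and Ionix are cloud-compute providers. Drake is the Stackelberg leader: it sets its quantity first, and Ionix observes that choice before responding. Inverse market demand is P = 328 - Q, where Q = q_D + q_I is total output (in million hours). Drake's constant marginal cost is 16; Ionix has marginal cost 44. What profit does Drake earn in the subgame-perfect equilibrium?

14450

Solve by backward induction. Given q_D, the follower Ionix maximises π_I = (328 - q_D - q_I)q_I - 44q_I.
Setting the follower's marginal profit to zero, 284 - q_D - 2q_I = 0, i.e. q_I = (284 - q_D)/2.
The leader anticipates this reaction. Substituting into P = 328 - Q gives P = 186 - (1/2)q_D, so π_D = (186 - (1/2)q_D)q_D - 16q_D.
The leader's first-order condition 170 - q_D = 0 yields q_D = 170.
Then q_I = (284 - 170)/2 = 57.
Price P = 328 - 227 = 101.
Drake's profit: (101 - 16)·170 = 14450.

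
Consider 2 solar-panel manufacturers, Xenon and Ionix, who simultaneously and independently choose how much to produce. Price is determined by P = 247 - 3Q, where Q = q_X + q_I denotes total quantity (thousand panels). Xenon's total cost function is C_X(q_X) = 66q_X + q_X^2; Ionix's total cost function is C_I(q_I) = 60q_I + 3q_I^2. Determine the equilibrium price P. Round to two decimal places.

158.59

Xenon's profit: π_X = (247 - 3Q)q_X - (66q_X + q_X²). Setting ∂π_X/∂q_X = 0: 181 - 8q_X - 3(q_I) = 0.
Ionix's profit: π_I = (247 - 3Q)q_I - (60q_I + 3q_I²). Setting ∂π_I/∂q_I = 0: 187 - 12q_I - 3(q_X) = 0.
Rearranging gives the reaction functions q_X = (181 - 3q_I)/8 and q_I = (187 - 3q_X)/12.
Solving the pair: q_X = 537/29, q_I = 953/87.
Total output Q = 29.4713, so price P = 247 - 3·29.4713 = 158.5862.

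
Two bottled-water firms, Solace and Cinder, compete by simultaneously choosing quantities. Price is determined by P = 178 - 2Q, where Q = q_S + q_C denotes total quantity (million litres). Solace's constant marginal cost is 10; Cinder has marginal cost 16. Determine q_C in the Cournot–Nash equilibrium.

Solace's profit: π_S = (178 - 2Q)q_S - (10q_S). Setting ∂π_S/∂q_S = 0: 168 - 4q_S - 2(q_C) = 0.
Cinder's first-order condition: 162 - 4q_C - 2(q_S) = 0.
So q_S = (168 - 2q_C)/4 and q_C = (162 - 2q_S)/4.
Solving the pair: q_S = 29, q_C = 26.

26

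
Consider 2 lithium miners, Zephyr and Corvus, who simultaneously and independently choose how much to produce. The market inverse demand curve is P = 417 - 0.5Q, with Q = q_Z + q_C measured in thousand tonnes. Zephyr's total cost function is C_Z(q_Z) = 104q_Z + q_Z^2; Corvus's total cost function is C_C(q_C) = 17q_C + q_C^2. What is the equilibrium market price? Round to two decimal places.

315.14

Zephyr's profit: π_Z = (417 - 0.5Q)q_Z - (104q_Z + q_Z²). Setting ∂π_Z/∂q_Z = 0: 313 - 3q_Z - (1/2)(q_C) = 0.
Corvus's profit: π_C = (417 - 0.5Q)q_C - (17q_C + q_C²). Setting ∂π_C/∂q_C = 0: 400 - 3q_C - (1/2)(q_Z) = 0.
So q_Z = (313 - (1/2)q_C)/3 and q_C = (400 - (1/2)q_Z)/3.
Substituting one into the other gives q_Z = 84.4571 and q_C = 119.2571.
Total output Q = 1426/7, so price P = 417 - (1/2)·(1426/7) = 315.1429.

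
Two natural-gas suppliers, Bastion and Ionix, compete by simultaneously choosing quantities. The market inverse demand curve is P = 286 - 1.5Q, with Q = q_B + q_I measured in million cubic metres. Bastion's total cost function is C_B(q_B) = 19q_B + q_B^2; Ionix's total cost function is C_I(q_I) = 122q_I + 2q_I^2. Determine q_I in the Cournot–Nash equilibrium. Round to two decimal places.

Bastion's profit: π_B = (286 - 1.5Q)q_B - (19q_B + q_B²). Setting ∂π_B/∂q_B = 0: 267 - 5q_B - (3/2)(q_I) = 0.
Ionix's first-order condition: 164 - 7q_I - (3/2)(q_B) = 0.
Best responses: q_B = (267 - (3/2)q_I)/5, q_I = (164 - (3/2)q_B)/7.
Solving the pair: q_B = 49.5573, q_I = 1678/131.

12.81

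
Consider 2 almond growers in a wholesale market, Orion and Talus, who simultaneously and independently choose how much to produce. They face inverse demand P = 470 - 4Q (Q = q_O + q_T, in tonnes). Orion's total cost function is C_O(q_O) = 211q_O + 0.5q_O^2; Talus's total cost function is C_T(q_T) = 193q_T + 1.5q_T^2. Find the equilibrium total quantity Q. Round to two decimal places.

Orion's profit: π_O = (470 - 4Q)q_O - (211q_O + (1/2)q_O²). Setting ∂π_O/∂q_O = 0: 259 - 9q_O - 4(q_T) = 0.
Talus's first-order condition: 277 - 11q_T - 4(q_O) = 0.
Rearranging gives the reaction functions q_O = (259 - 4q_T)/9 and q_T = (277 - 4q_O)/11.
Solving the pair: q_O = 1741/83, q_T = 1457/83.
Total output Q = 1741/83 + 1457/83 = 38.5301.

38.53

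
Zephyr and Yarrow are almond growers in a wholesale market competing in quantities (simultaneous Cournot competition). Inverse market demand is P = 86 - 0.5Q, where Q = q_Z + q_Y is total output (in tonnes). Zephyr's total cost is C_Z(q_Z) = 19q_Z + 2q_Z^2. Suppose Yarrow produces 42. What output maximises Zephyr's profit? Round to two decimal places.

With the rival's output fixed at 42, Zephyr's profit is π_Z = (86 - (1/2)·42 - (1/2)q_Z)q_Z - (19q_Z + 2q_Z²) = (65 - (1/2)q_Z)q_Z - (19q_Z + 2q_Z²).
∂π_Z/∂q_Z = 46 - 5q_Z = 0, so q_Z = 46/5.

9.20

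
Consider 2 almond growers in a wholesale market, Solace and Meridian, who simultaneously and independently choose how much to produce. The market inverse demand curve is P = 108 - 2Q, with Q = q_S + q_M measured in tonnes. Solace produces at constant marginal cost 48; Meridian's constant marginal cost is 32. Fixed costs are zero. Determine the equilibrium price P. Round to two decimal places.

62.67

Solace's profit: π_S = (108 - 2Q)q_S - (48q_S). Setting ∂π_S/∂q_S = 0: 60 - 4q_S - 2(q_M) = 0.
Meridian's first-order condition: 76 - 4q_M - 2(q_S) = 0.
So q_S = (60 - 2q_M)/4 and q_M = (76 - 2q_S)/4.
Substituting one into the other gives q_S = 22/3 and q_M = 46/3.
Total output Q = 68/3, so price P = 108 - 2·(68/3) = 188/3.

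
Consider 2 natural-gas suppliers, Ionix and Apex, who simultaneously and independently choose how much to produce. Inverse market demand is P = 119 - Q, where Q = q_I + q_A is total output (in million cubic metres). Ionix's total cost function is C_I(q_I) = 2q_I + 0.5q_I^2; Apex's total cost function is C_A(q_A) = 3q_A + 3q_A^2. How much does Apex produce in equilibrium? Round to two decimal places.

Ionix's profit: π_I = (119 - Q)q_I - (2q_I + (1/2)q_I²). Setting ∂π_I/∂q_I = 0: 117 - 3q_I - (q_A) = 0.
Apex's profit: π_A = (119 - Q)q_A - (3q_A + 3q_A²). Setting ∂π_A/∂q_A = 0: 116 - 8q_A - (q_I) = 0.
So q_I = (117 - q_A)/3 and q_A = (116 - q_I)/8.
Solving the pair: q_I = 820/23, q_A = 231/23.

10.04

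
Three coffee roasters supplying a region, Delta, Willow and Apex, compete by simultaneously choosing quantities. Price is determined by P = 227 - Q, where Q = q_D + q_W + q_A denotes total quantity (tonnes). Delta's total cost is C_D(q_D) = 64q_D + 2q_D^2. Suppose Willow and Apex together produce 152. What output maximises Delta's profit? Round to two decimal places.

1.83

With rivals' combined output fixed at 152, Delta's profit is π_D = (227 - 152 - q_D)q_D - (64q_D + 2q_D²) = (75 - q_D)q_D - (64q_D + 2q_D²).
∂π_D/∂q_D = 11 - 6q_D = 0, so q_D = 11/6.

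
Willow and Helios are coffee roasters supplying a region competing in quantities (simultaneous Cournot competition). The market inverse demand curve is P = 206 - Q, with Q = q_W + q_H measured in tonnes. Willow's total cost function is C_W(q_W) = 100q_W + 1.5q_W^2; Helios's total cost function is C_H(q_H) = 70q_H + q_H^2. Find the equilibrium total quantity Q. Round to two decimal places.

Willow's profit: π_W = (206 - Q)q_W - (100q_W + (3/2)q_W²). Setting ∂π_W/∂q_W = 0: 106 - 5q_W - (q_H) = 0.
Helios's first-order condition: 136 - 4q_H - (q_W) = 0.
Best responses: q_W = (106 - q_H)/5, q_H = (136 - q_W)/4.
Substituting one into the other gives q_W = 288/19 and q_H = 574/19.
Total output Q = 288/19 + 574/19 = 862/19.

45.37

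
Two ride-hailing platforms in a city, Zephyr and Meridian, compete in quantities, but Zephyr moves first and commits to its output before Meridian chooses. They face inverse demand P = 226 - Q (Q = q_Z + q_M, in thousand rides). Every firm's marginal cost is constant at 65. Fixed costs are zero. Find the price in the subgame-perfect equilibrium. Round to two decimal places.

Solve by backward induction. Given q_Z, the follower Meridian maximises π_M = (226 - q_Z - q_M)q_M - 65q_M.
Follower FOC: 161 - q_Z - 2q_M = 0, so q_M(q_Z) = (161 - q_Z)/2.
Zephyr substitutes q_M(q_Z) into its own profit: π_Z = q_Z(226 - q_Z - (161 - q_Z)/2) - 65q_Z = (291/2 - (1/2)q_Z)q_Z - 65q_Z.
The leader's first-order condition 161/2 - q_Z = 0 yields q_Z = 161/2.
Then q_M = (161 - 161/2)/2 = 161/4.
Total output Q = 483/4, so price P = 226 - 483/4 = 421/4.

105.25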